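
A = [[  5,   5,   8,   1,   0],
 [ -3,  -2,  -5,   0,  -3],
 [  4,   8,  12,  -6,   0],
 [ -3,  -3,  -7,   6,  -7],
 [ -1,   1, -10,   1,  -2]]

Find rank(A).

5

Row reduce to echelon form.
R2 ← R2 + (3/5)·R1: [0, 1, -1/5, 3/5, -3]
R3 ← R3 − (4/5)·R1: [0, 4, 28/5, -34/5, 0]
R4 ← R4 + (3/5)·R1: [0, 0, -11/5, 33/5, -7]
R5 ← R5 + (1/5)·R1: [0, 2, -42/5, 6/5, -2]
R3 ← R3 − (4)·R2: [0, 0, 32/5, -46/5, 12]
R5 ← R5 − (2)·R2: [0, 0, -8, 0, 4]
R4 ← R4 + (11/32)·R3: [0, 0, 0, 55/16, -23/8]
R5 ← R5 + (5/4)·R3: [0, 0, 0, -23/2, 19]
R5 ← R5 + (184/55)·R4: [0, 0, 0, 0, 516/55]
Echelon form has 5 nonzero rows, so rank(A) = 5.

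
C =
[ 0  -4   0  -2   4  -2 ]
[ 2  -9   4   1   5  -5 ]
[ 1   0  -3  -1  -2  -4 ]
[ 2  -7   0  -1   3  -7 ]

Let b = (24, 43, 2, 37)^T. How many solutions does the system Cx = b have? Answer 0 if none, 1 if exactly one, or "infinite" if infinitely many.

Row reduce the augmented matrix [C | b].
Swap R1 ↔ R2
R3 ← R3 − (1/2)·R1: [0, 9/2, -5, -3/2, -9/2, -3/2, -39/2]
R4 ← R4 − R1: [0, 2, -4, -2, -2, -2, -6]
R3 ← R3 + (9/8)·R2: [0, 0, -5, -15/4, 0, -15/4, 15/2]
R4 ← R4 + (1/2)·R2: [0, 0, -4, -3, 0, -3, 6]
R4 ← R4 − (4/5)·R3: [0, 0, 0, 0, 0, 0, 0]
The echelon form has 3 nonzero rows, and every pivot lies in the first 6 columns, so rank(C) = rank([C|b]) = 3.
The system is consistent.
rank = 3 < 6 unknowns, so there are infinitely many solutions.

infinite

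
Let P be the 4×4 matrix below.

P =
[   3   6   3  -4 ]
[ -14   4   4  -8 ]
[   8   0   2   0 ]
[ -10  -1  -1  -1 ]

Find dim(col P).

Row reduce to echelon form.
R2 ← R2 + (14/3)·R1: [0, 32, 18, -80/3]
R3 ← R3 − (8/3)·R1: [0, -16, -6, 32/3]
R4 ← R4 + (10/3)·R1: [0, 19, 9, -43/3]
R3 ← R3 + (1/2)·R2: [0, 0, 3, -8/3]
R4 ← R4 − (19/32)·R2: [0, 0, -27/16, 3/2]
R4 ← R4 + (9/16)·R3: [0, 0, 0, 0]
Echelon form has 3 nonzero rows, so rank(P) = 3.
The column space has dimension equal to the rank: 3.

3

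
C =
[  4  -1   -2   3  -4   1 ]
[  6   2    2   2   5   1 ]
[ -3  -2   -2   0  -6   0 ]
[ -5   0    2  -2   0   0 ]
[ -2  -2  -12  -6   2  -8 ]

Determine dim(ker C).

3

Row reduce to echelon form.
R2 ← R2 − (3/2)·R1: [0, 7/2, 5, -5/2, 11, -1/2]
R3 ← R3 + (3/4)·R1: [0, -11/4, -7/2, 9/4, -9, 3/4]
R4 ← R4 + (5/4)·R1: [0, -5/4, -1/2, 7/4, -5, 5/4]
R5 ← R5 + (1/2)·R1: [0, -5/2, -13, -9/2, 0, -15/2]
R3 ← R3 + (11/14)·R2: [0, 0, 3/7, 2/7, -5/14, 5/14]
R4 ← R4 + (5/14)·R2: [0, 0, 9/7, 6/7, -15/14, 15/14]
R5 ← R5 + (5/7)·R2: [0, 0, -66/7, -44/7, 55/7, -55/7]
R4 ← R4 − (3)·R3: [0, 0, 0, 0, 0, 0]
R5 ← R5 + (22)·R3: [0, 0, 0, 0, 0, 0]
3 nonzero rows, so rank(C) = 3.
C has 6 columns; by rank–nullity, nullity = 6 − 3 = 3.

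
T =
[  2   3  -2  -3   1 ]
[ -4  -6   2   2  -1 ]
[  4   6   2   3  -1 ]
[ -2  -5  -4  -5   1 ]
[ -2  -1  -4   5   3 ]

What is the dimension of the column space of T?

4

Row reduce to echelon form.
R2 ← R2 + (2)·R1: [0, 0, -2, -4, 1]
R3 ← R3 − (2)·R1: [0, 0, 6, 9, -3]
R4 ← R4 + R1: [0, -2, -6, -8, 2]
R5 ← R5 + R1: [0, 2, -6, 2, 4]
Swap R2 ↔ R4
R5 ← R5 + R2: [0, 0, -12, -6, 6]
R4 ← R4 + (1/3)·R3: [0, 0, 0, -1, 0]
R5 ← R5 + (2)·R3: [0, 0, 0, 12, 0]
R5 ← R5 + (12)·R4: [0, 0, 0, 0, 0]
Echelon form has 4 nonzero rows, so rank(T) = 4.
The column space has dimension equal to the rank: 4.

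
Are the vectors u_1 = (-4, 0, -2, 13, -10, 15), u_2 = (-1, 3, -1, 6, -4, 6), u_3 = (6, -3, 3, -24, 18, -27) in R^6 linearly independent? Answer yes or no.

yes

Form the matrix with these vectors as rows and row reduce.
R2 ← R2 − (1/4)·R1: [0, 3, -1/2, 11/4, -3/2, 9/4]
R3 ← R3 + (3/2)·R1: [0, -3, 0, -9/2, 3, -9/2]
R3 ← R3 + R2: [0, 0, -1/2, -7/4, 3/2, -9/4]
3 nonzero rows, so the 3 vectors span a space of dimension 3.
Since 3 = 3, the vectors are linearly independent.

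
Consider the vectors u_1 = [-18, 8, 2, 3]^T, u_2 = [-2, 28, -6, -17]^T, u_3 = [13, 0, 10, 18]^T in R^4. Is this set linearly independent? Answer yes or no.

yes

Form the matrix with these vectors as rows and row reduce.
R2 ← R2 − (1/9)·R1: [0, 244/9, -56/9, -52/3]
R3 ← R3 + (13/18)·R1: [0, 52/9, 103/9, 121/6]
R3 ← R3 − (13/61)·R2: [0, 0, 779/61, 2911/122]
3 nonzero rows, so the 3 vectors span a space of dimension 3.
Since 3 = 3, the vectors are linearly independent.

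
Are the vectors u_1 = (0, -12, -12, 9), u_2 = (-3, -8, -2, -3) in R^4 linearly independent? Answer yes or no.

Form the matrix with these vectors as rows and row reduce.
Swap R1 ↔ R2
2 nonzero rows, so the 2 vectors span a space of dimension 2.
Since 2 = 2, the vectors are linearly independent.

yes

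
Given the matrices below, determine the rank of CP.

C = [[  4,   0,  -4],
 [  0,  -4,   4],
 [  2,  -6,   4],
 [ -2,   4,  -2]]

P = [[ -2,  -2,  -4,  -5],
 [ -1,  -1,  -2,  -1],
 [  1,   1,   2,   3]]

2

First compute CP:
[[-12, -12, -24, -32],
 [  8,   8,  16,  16],
 [  6,   6,  12,   8],
 [ -2,  -2,  -4,   0]]
Now row reduce the product.
R2 ← R2 + (2/3)·R1: [0, 0, 0, -16/3]
R3 ← R3 + (1/2)·R1: [0, 0, 0, -8]
R4 ← R4 − (1/6)·R1: [0, 0, 0, 16/3]
R3 ← R3 − (3/2)·R2: [0, 0, 0, 0]
R4 ← R4 + R2: [0, 0, 0, 0]
2 nonzero rows, so rank(CP) = 2.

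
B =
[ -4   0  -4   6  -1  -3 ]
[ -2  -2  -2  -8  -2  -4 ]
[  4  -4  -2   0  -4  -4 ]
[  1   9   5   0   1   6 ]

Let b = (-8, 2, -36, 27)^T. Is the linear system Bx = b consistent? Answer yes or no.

Row reduce the augmented matrix [B | b].
R2 ← R2 − (1/2)·R1: [0, -2, 0, -11, -3/2, -5/2, 6]
R3 ← R3 + R1: [0, -4, -6, 6, -5, -7, -44]
R4 ← R4 + (1/4)·R1: [0, 9, 4, 3/2, 3/4, 21/4, 25]
R3 ← R3 − (2)·R2: [0, 0, -6, 28, -2, -2, -56]
R4 ← R4 + (9/2)·R2: [0, 0, 4, -48, -6, -6, 52]
R4 ← R4 + (2/3)·R3: [0, 0, 0, -88/3, -22/3, -22/3, 44/3]
The echelon form has 4 nonzero rows, and every pivot lies in the first 6 columns, so rank(B) = rank([B|b]) = 4.
The system is consistent.

yes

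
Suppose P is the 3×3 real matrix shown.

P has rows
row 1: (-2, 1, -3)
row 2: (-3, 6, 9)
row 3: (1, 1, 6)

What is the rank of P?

Row reduce to echelon form.
R2 ← R2 − (3/2)·R1: [0, 9/2, 27/2]
R3 ← R3 + (1/2)·R1: [0, 3/2, 9/2]
R3 ← R3 − (1/3)·R2: [0, 0, 0]
Echelon form has 2 nonzero rows, so rank(P) = 2.

2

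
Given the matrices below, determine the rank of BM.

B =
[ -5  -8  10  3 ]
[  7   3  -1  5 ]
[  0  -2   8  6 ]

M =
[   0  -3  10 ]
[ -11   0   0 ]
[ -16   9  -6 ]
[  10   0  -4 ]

First compute BM:
[[-42, 105, -122],
 [ 33, -30,  56],
 [-46,  72, -72]]
Now row reduce the product.
R2 ← R2 + (11/14)·R1: [0, 105/2, -279/7]
R3 ← R3 − (23/21)·R1: [0, -43, 1294/21]
R3 ← R3 + (86/105)·R2: [0, 0, 21296/735]
3 nonzero rows, so rank(BM) = 3.

3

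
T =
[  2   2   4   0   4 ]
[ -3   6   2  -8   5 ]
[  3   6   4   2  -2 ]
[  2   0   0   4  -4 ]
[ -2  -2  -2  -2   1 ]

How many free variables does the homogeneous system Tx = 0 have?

2

Row reduce to echelon form.
R2 ← R2 + (3/2)·R1: [0, 9, 8, -8, 11]
R3 ← R3 − (3/2)·R1: [0, 3, -2, 2, -8]
R4 ← R4 − R1: [0, -2, -4, 4, -8]
R5 ← R5 + R1: [0, 0, 2, -2, 5]
R3 ← R3 − (1/3)·R2: [0, 0, -14/3, 14/3, -35/3]
R4 ← R4 + (2/9)·R2: [0, 0, -20/9, 20/9, -50/9]
R4 ← R4 − (10/21)·R3: [0, 0, 0, 0, 0]
R5 ← R5 + (3/7)·R3: [0, 0, 0, 0, 0]
3 nonzero rows, so rank(T) = 3.
T has 5 columns; by rank–nullity, nullity = 5 − 3 = 2.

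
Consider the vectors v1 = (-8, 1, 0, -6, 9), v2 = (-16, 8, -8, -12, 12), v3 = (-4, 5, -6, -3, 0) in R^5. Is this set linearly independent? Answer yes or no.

Form the matrix with these vectors as rows and row reduce.
R2 ← R2 − (2)·R1: [0, 6, -8, 0, -6]
R3 ← R3 − (1/2)·R1: [0, 9/2, -6, 0, -9/2]
R3 ← R3 − (3/4)·R2: [0, 0, 0, 0, 0]
2 nonzero rows, so the 3 vectors span a space of dimension 2.
Since 2 < 3, the vectors are linearly dependent.

no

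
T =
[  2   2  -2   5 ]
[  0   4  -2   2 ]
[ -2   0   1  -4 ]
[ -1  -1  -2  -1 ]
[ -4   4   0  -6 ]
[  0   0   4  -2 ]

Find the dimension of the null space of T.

1

Row reduce to echelon form.
R3 ← R3 + R1: [0, 2, -1, 1]
R4 ← R4 + (1/2)·R1: [0, 0, -3, 3/2]
R5 ← R5 + (2)·R1: [0, 8, -4, 4]
R3 ← R3 − (1/2)·R2: [0, 0, 0, 0]
R5 ← R5 − (2)·R2: [0, 0, 0, 0]
Swap R3 ↔ R4
R6 ← R6 + (4/3)·R3: [0, 0, 0, 0]
3 nonzero rows, so rank(T) = 3.
T has 4 columns; by rank–nullity, nullity = 4 − 3 = 1.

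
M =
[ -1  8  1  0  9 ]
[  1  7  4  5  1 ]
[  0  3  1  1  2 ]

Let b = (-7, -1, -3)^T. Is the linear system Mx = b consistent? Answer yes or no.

no

Row reduce the augmented matrix [M | b].
R2 ← R2 + R1: [0, 15, 5, 5, 10, -8]
R3 ← R3 − (1/5)·R2: [0, 0, 0, 0, 0, -7/5]
The echelon form has 3 nonzero rows; the last pivot sits in the augmented column, so rank(M) = 2 but rank([M|b]) = 3.
Since the ranks differ, the system is inconsistent.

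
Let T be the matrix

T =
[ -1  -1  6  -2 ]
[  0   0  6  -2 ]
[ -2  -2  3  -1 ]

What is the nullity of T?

2

Row reduce to echelon form.
R3 ← R3 − (2)·R1: [0, 0, -9, 3]
R3 ← R3 + (3/2)·R2: [0, 0, 0, 0]
2 nonzero rows, so rank(T) = 2.
T has 4 columns; by rank–nullity, nullity = 4 − 2 = 2.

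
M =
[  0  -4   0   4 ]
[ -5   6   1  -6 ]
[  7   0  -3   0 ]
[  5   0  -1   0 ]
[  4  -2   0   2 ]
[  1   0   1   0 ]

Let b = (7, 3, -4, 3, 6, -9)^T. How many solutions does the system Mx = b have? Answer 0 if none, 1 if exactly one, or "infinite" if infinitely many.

0

Row reduce the augmented matrix [M | b].
Swap R1 ↔ R2
R3 ← R3 + (7/5)·R1: [0, 42/5, -8/5, -42/5, 1/5]
R4 ← R4 + R1: [0, 6, 0, -6, 6]
R5 ← R5 + (4/5)·R1: [0, 14/5, 4/5, -14/5, 42/5]
R6 ← R6 + (1/5)·R1: [0, 6/5, 6/5, -6/5, -42/5]
R3 ← R3 + (21/10)·R2: [0, 0, -8/5, 0, 149/10]
R4 ← R4 + (3/2)·R2: [0, 0, 0, 0, 33/2]
R5 ← R5 + (7/10)·R2: [0, 0, 4/5, 0, 133/10]
R6 ← R6 + (3/10)·R2: [0, 0, 6/5, 0, -63/10]
R5 ← R5 + (1/2)·R3: [0, 0, 0, 0, 83/4]
R6 ← R6 + (3/4)·R3: [0, 0, 0, 0, 39/8]
R5 ← R5 − (83/66)·R4: [0, 0, 0, 0, 0]
R6 ← R6 − (13/44)·R4: [0, 0, 0, 0, 0]
The echelon form has 4 nonzero rows; the last pivot sits in the augmented column, so rank(M) = 3 but rank([M|b]) = 4.
Since the ranks differ, the system is inconsistent.
It has no solutions.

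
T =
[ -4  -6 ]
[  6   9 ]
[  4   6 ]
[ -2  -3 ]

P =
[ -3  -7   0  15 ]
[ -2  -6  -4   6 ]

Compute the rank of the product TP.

1

First compute TP:
[[ 24,  64,  24, -96],
 [-36, -96, -36, 144],
 [-24, -64, -24,  96],
 [ 12,  32,  12, -48]]
Now row reduce the product.
R2 ← R2 + (3/2)·R1: [0, 0, 0, 0]
R3 ← R3 + R1: [0, 0, 0, 0]
R4 ← R4 − (1/2)·R1: [0, 0, 0, 0]
1 nonzero row, so rank(TP) = 1.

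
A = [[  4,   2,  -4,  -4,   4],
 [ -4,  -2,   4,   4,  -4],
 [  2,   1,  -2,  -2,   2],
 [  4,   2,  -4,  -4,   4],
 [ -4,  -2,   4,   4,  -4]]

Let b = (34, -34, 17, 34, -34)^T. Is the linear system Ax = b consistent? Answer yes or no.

Row reduce the augmented matrix [A | b].
R2 ← R2 + R1: [0, 0, 0, 0, 0, 0]
R3 ← R3 − (1/2)·R1: [0, 0, 0, 0, 0, 0]
R4 ← R4 − R1: [0, 0, 0, 0, 0, 0]
R5 ← R5 + R1: [0, 0, 0, 0, 0, 0]
The echelon form has 1 nonzero rows, and every pivot lies in the first 5 columns, so rank(A) = rank([A|b]) = 1.
The system is consistent.

yes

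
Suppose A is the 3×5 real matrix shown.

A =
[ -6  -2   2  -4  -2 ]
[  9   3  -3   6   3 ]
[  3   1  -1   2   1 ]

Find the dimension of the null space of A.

4

Row reduce to echelon form.
R2 ← R2 + (3/2)·R1: [0, 0, 0, 0, 0]
R3 ← R3 + (1/2)·R1: [0, 0, 0, 0, 0]
1 nonzero row, so rank(A) = 1.
A has 5 columns; by rank–nullity, nullity = 5 − 1 = 4.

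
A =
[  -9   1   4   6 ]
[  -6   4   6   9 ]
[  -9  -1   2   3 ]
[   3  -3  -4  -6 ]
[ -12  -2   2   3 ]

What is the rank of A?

2

Row reduce to echelon form.
R2 ← R2 − (2/3)·R1: [0, 10/3, 10/3, 5]
R3 ← R3 − R1: [0, -2, -2, -3]
R4 ← R4 + (1/3)·R1: [0, -8/3, -8/3, -4]
R5 ← R5 − (4/3)·R1: [0, -10/3, -10/3, -5]
R3 ← R3 + (3/5)·R2: [0, 0, 0, 0]
R4 ← R4 + (4/5)·R2: [0, 0, 0, 0]
R5 ← R5 + R2: [0, 0, 0, 0]
Echelon form has 2 nonzero rows, so rank(A) = 2.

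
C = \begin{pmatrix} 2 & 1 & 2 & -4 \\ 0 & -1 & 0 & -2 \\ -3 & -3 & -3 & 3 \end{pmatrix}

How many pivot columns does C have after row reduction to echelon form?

Row reduce to echelon form.
R3 ← R3 + (3/2)·R1: [0, -3/2, 0, -3]
R3 ← R3 − (3/2)·R2: [0, 0, 0, 0]
Echelon form has 2 nonzero rows, so rank(C) = 2.
Each nonzero row contributes one pivot column: 2 pivot columns.

2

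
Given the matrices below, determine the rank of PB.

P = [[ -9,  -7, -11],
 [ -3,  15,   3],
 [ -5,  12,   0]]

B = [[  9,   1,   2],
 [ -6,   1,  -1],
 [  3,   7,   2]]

2

First compute PB:
[[-72, -93, -33],
 [-108,  33, -15],
 [-117,   7, -22]]
Now row reduce the product.
R2 ← R2 − (3/2)·R1: [0, 345/2, 69/2]
R3 ← R3 − (13/8)·R1: [0, 1265/8, 253/8]
R3 ← R3 − (11/12)·R2: [0, 0, 0]
2 nonzero rows, so rank(PB) = 2.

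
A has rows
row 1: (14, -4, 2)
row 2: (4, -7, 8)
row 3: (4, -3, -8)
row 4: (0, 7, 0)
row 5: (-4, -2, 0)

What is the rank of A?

Row reduce to echelon form.
R2 ← R2 − (2/7)·R1: [0, -41/7, 52/7]
R3 ← R3 − (2/7)·R1: [0, -13/7, -60/7]
R5 ← R5 + (2/7)·R1: [0, -22/7, 4/7]
R3 ← R3 − (13/41)·R2: [0, 0, -448/41]
R4 ← R4 + (49/41)·R2: [0, 0, 364/41]
R5 ← R5 − (22/41)·R2: [0, 0, -140/41]
R4 ← R4 + (13/16)·R3: [0, 0, 0]
R5 ← R5 − (5/16)·R3: [0, 0, 0]
Echelon form has 3 nonzero rows, so rank(A) = 3.

3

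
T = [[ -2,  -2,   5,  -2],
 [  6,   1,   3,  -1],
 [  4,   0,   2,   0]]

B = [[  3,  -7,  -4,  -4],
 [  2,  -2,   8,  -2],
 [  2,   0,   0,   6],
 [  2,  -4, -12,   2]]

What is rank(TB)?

First compute TB:
[[ -4,  26,  16,  38],
 [ 24, -40,  -4, -10],
 [ 16, -28, -16,  -4]]
Now row reduce the product.
R2 ← R2 + (6)·R1: [0, 116, 92, 218]
R3 ← R3 + (4)·R1: [0, 76, 48, 148]
R3 ← R3 − (19/29)·R2: [0, 0, -356/29, 150/29]
3 nonzero rows, so rank(TB) = 3.

3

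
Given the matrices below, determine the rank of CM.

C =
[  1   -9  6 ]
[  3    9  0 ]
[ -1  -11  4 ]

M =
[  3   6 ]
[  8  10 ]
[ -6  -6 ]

2

First compute CM:
[[-105, -120],
 [ 81, 108],
 [-115, -140]]
Now row reduce the product.
R2 ← R2 + (27/35)·R1: [0, 108/7]
R3 ← R3 − (23/21)·R1: [0, -60/7]
R3 ← R3 + (5/9)·R2: [0, 0]
2 nonzero rows, so rank(CM) = 2.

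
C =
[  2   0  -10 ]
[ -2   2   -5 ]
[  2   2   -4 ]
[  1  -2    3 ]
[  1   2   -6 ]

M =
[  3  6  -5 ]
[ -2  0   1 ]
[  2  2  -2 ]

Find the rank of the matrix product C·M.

First compute CM:
[[-14,  -8,  10],
 [-20, -22,  22],
 [ -6,   4,   0],
 [ 13,  12, -13],
 [-13,  -6,   9]]
Now row reduce the product.
R2 ← R2 − (10/7)·R1: [0, -74/7, 54/7]
R3 ← R3 − (3/7)·R1: [0, 52/7, -30/7]
R4 ← R4 + (13/14)·R1: [0, 32/7, -26/7]
R5 ← R5 − (13/14)·R1: [0, 10/7, -2/7]
R3 ← R3 + (26/37)·R2: [0, 0, 42/37]
R4 ← R4 + (16/37)·R2: [0, 0, -14/37]
R5 ← R5 + (5/37)·R2: [0, 0, 28/37]
R4 ← R4 + (1/3)·R3: [0, 0, 0]
R5 ← R5 − (2/3)·R3: [0, 0, 0]
3 nonzero rows, so rank(CM) = 3.

3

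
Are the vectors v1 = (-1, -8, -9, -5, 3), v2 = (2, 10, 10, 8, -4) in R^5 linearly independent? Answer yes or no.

yes

Form the matrix with these vectors as rows and row reduce.
R2 ← R2 + (2)·R1: [0, -6, -8, -2, 2]
2 nonzero rows, so the 2 vectors span a space of dimension 2.
Since 2 = 2, the vectors are linearly independent.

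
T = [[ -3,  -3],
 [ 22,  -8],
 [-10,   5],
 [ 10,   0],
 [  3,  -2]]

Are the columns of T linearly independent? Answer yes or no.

yes

Row reduce T to echelon form.
R2 ← R2 + (22/3)·R1: [0, -30]
R3 ← R3 − (10/3)·R1: [0, 15]
R4 ← R4 + (10/3)·R1: [0, -10]
R5 ← R5 + R1: [0, -5]
R3 ← R3 + (1/2)·R2: [0, 0]
R4 ← R4 − (1/3)·R2: [0, 0]
R5 ← R5 − (1/6)·R2: [0, 0]
2 pivots among 2 columns.
Every column is a pivot column, so the columns are linearly independent.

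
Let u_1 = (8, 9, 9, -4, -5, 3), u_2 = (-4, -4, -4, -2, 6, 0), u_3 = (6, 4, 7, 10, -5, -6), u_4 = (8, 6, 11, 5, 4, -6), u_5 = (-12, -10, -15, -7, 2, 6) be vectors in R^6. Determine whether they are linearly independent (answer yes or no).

Form the matrix with these vectors as rows and row reduce.
R2 ← R2 + (1/2)·R1: [0, 1/2, 1/2, -4, 7/2, 3/2]
R3 ← R3 − (3/4)·R1: [0, -11/4, 1/4, 13, -5/4, -33/4]
R4 ← R4 − R1: [0, -3, 2, 9, 9, -9]
R5 ← R5 + (3/2)·R1: [0, 7/2, -3/2, -13, -11/2, 21/2]
R3 ← R3 + (11/2)·R2: [0, 0, 3, -9, 18, 0]
R4 ← R4 + (6)·R2: [0, 0, 5, -15, 30, 0]
R5 ← R5 − (7)·R2: [0, 0, -5, 15, -30, 0]
R4 ← R4 − (5/3)·R3: [0, 0, 0, 0, 0, 0]
R5 ← R5 + (5/3)·R3: [0, 0, 0, 0, 0, 0]
3 nonzero rows, so the 5 vectors span a space of dimension 3.
Since 3 < 5, the vectors are linearly dependent.

no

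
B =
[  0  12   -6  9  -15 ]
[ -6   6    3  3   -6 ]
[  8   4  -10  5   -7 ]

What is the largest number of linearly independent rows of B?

2

Row reduce to echelon form.
Swap R1 ↔ R2
R3 ← R3 + (4/3)·R1: [0, 12, -6, 9, -15]
R3 ← R3 − R2: [0, 0, 0, 0, 0]
Echelon form has 2 nonzero rows, so rank(B) = 2.
The rank gives the maximum number of linearly independent rows: 2.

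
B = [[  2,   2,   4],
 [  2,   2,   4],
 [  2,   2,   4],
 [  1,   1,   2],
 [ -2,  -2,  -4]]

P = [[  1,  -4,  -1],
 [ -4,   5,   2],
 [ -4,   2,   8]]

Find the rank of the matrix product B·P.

1

First compute BP:
[[-22,  10,  34],
 [-22,  10,  34],
 [-22,  10,  34],
 [-11,   5,  17],
 [ 22, -10, -34]]
Now row reduce the product.
R2 ← R2 − R1: [0, 0, 0]
R3 ← R3 − R1: [0, 0, 0]
R4 ← R4 − (1/2)·R1: [0, 0, 0]
R5 ← R5 + R1: [0, 0, 0]
1 nonzero row, so rank(BP) = 1.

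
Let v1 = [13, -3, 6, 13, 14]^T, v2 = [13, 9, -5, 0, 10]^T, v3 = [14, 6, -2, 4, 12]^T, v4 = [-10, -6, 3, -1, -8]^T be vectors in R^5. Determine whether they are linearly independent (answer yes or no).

Form the matrix with these vectors as rows and row reduce.
R2 ← R2 − R1: [0, 12, -11, -13, -4]
R3 ← R3 − (14/13)·R1: [0, 120/13, -110/13, -10, -40/13]
R4 ← R4 + (10/13)·R1: [0, -108/13, 99/13, 9, 36/13]
R3 ← R3 − (10/13)·R2: [0, 0, 0, 0, 0]
R4 ← R4 + (9/13)·R2: [0, 0, 0, 0, 0]
2 nonzero rows, so the 4 vectors span a space of dimension 2.
Since 2 < 4, the vectors are linearly dependent.

no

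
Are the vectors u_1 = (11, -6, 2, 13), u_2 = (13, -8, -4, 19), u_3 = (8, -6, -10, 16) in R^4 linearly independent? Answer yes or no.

Form the matrix with these vectors as rows and row reduce.
R2 ← R2 − (13/11)·R1: [0, -10/11, -70/11, 40/11]
R3 ← R3 − (8/11)·R1: [0, -18/11, -126/11, 72/11]
R3 ← R3 − (9/5)·R2: [0, 0, 0, 0]
2 nonzero rows, so the 3 vectors span a space of dimension 2.
Since 2 < 3, the vectors are linearly dependent.

no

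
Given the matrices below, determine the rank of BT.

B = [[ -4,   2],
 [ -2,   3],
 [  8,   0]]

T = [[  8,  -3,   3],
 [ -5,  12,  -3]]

2

First compute BT:
[[-42,  36, -18],
 [-31,  42, -15],
 [ 64, -24,  24]]
Now row reduce the product.
R2 ← R2 − (31/42)·R1: [0, 108/7, -12/7]
R3 ← R3 + (32/21)·R1: [0, 216/7, -24/7]
R3 ← R3 − (2)·R2: [0, 0, 0]
2 nonzero rows, so rank(BT) = 2.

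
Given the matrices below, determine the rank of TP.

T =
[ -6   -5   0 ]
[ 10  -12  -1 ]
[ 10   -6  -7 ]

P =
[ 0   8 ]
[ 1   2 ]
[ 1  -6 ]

2

First compute TP:
[[ -5, -58],
 [-13,  62],
 [-13, 110]]
Now row reduce the product.
R2 ← R2 − (13/5)·R1: [0, 1064/5]
R3 ← R3 − (13/5)·R1: [0, 1304/5]
R3 ← R3 − (163/133)·R2: [0, 0]
2 nonzero rows, so rank(TP) = 2.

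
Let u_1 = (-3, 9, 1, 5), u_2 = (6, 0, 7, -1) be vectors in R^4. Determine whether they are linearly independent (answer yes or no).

yes

Form the matrix with these vectors as rows and row reduce.
R2 ← R2 + (2)·R1: [0, 18, 9, 9]
2 nonzero rows, so the 2 vectors span a space of dimension 2.
Since 2 = 2, the vectors are linearly independent.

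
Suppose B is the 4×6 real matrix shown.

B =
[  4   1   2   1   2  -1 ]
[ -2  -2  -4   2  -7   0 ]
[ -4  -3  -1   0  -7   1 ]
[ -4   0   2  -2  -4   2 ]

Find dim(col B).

Row reduce to echelon form.
R2 ← R2 + (1/2)·R1: [0, -3/2, -3, 5/2, -6, -1/2]
R3 ← R3 + R1: [0, -2, 1, 1, -5, 0]
R4 ← R4 + R1: [0, 1, 4, -1, -2, 1]
R3 ← R3 − (4/3)·R2: [0, 0, 5, -7/3, 3, 2/3]
R4 ← R4 + (2/3)·R2: [0, 0, 2, 2/3, -6, 2/3]
R4 ← R4 − (2/5)·R3: [0, 0, 0, 8/5, -36/5, 2/5]
Echelon form has 4 nonzero rows, so rank(B) = 4.
The column space has dimension equal to the rank: 4.

4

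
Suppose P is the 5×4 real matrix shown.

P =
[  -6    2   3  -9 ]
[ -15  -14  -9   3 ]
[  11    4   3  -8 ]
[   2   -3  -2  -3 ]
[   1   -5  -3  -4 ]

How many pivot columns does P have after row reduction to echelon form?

4

Row reduce to echelon form.
R2 ← R2 − (5/2)·R1: [0, -19, -33/2, 51/2]
R3 ← R3 + (11/6)·R1: [0, 23/3, 17/2, -49/2]
R4 ← R4 + (1/3)·R1: [0, -7/3, -1, -6]
R5 ← R5 + (1/6)·R1: [0, -14/3, -5/2, -11/2]
R3 ← R3 + (23/57)·R2: [0, 0, 35/19, -270/19]
R4 ← R4 − (7/57)·R2: [0, 0, 39/38, -347/38]
R5 ← R5 − (14/57)·R2: [0, 0, 59/38, -447/38]
R4 ← R4 − (39/70)·R3: [0, 0, 0, -17/14]
R5 ← R5 − (59/70)·R3: [0, 0, 0, 3/14]
R5 ← R5 + (3/17)·R4: [0, 0, 0, 0]
Echelon form has 4 nonzero rows, so rank(P) = 4.
Each nonzero row contributes one pivot column: 4 pivot columns.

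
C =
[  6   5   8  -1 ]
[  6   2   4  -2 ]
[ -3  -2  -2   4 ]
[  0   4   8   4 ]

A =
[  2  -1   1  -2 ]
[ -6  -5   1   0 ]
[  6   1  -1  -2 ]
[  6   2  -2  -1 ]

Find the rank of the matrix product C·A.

3

First compute CA:
[[ 24, -25,   5, -27],
 [ 12, -16,   8, -18],
 [ 18,  19, -11,   6],
 [ 48,  -4, -12, -20]]
Now row reduce the product.
R2 ← R2 − (1/2)·R1: [0, -7/2, 11/2, -9/2]
R3 ← R3 − (3/4)·R1: [0, 151/4, -59/4, 105/4]
R4 ← R4 − (2)·R1: [0, 46, -22, 34]
R3 ← R3 + (151/14)·R2: [0, 0, 312/7, -156/7]
R4 ← R4 + (92/7)·R2: [0, 0, 352/7, -176/7]
R4 ← R4 − (44/39)·R3: [0, 0, 0, 0]
3 nonzero rows, so rank(CA) = 3.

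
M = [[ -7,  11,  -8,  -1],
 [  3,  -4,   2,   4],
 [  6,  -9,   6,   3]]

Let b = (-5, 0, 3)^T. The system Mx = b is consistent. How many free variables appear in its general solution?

2

Row reduce the augmented matrix [M | b].
R2 ← R2 + (3/7)·R1: [0, 5/7, -10/7, 25/7, -15/7]
R3 ← R3 + (6/7)·R1: [0, 3/7, -6/7, 15/7, -9/7]
R3 ← R3 − (3/5)·R2: [0, 0, 0, 0, 0]
The echelon form has 2 nonzero rows, and every pivot lies in the first 4 columns, so rank(M) = rank([M|b]) = 2.
The system is consistent.
Free variables = (unknowns) − (rank) = 4 − 2 = 2.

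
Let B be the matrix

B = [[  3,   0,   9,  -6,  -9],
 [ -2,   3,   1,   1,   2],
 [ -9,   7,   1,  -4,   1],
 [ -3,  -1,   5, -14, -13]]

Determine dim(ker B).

Row reduce to echelon form.
R2 ← R2 + (2/3)·R1: [0, 3, 7, -3, -4]
R3 ← R3 + (3)·R1: [0, 7, 28, -22, -26]
R4 ← R4 + R1: [0, -1, 14, -20, -22]
R3 ← R3 − (7/3)·R2: [0, 0, 35/3, -15, -50/3]
R4 ← R4 + (1/3)·R2: [0, 0, 49/3, -21, -70/3]
R4 ← R4 − (7/5)·R3: [0, 0, 0, 0, 0]
3 nonzero rows, so rank(B) = 3.
B has 5 columns; by rank–nullity, nullity = 5 − 3 = 2.

2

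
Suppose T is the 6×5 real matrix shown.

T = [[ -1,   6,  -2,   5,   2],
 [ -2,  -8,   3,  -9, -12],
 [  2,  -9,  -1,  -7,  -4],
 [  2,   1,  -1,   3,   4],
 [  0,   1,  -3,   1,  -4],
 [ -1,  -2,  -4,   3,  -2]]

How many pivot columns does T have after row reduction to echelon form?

5

Row reduce to echelon form.
R2 ← R2 − (2)·R1: [0, -20, 7, -19, -16]
R3 ← R3 + (2)·R1: [0, 3, -5, 3, 0]
R4 ← R4 + (2)·R1: [0, 13, -5, 13, 8]
R6 ← R6 − R1: [0, -8, -2, -2, -4]
R3 ← R3 + (3/20)·R2: [0, 0, -79/20, 3/20, -12/5]
R4 ← R4 + (13/20)·R2: [0, 0, -9/20, 13/20, -12/5]
R5 ← R5 + (1/20)·R2: [0, 0, -53/20, 1/20, -24/5]
R6 ← R6 − (2/5)·R2: [0, 0, -24/5, 28/5, 12/5]
R4 ← R4 − (9/79)·R3: [0, 0, 0, 50/79, -168/79]
R5 ← R5 − (53/79)·R3: [0, 0, 0, -4/79, -252/79]
R6 ← R6 − (96/79)·R3: [0, 0, 0, 428/79, 420/79]
R5 ← R5 + (2/25)·R4: [0, 0, 0, 0, -84/25]
R6 ← R6 − (214/25)·R4: [0, 0, 0, 0, 588/25]
R6 ← R6 + (7)·R5: [0, 0, 0, 0, 0]
Echelon form has 5 nonzero rows, so rank(T) = 5.
Each nonzero row contributes one pivot column: 5 pivot columns.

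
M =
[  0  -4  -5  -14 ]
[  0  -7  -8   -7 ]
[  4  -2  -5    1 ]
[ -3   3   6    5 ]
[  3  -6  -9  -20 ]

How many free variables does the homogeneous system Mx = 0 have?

Row reduce to echelon form.
Swap R1 ↔ R3
R4 ← R4 + (3/4)·R1: [0, 3/2, 9/4, 23/4]
R5 ← R5 − (3/4)·R1: [0, -9/2, -21/4, -83/4]
R3 ← R3 − (4/7)·R2: [0, 0, -3/7, -10]
R4 ← R4 + (3/14)·R2: [0, 0, 15/28, 17/4]
R5 ← R5 − (9/14)·R2: [0, 0, -3/28, -65/4]
R4 ← R4 + (5/4)·R3: [0, 0, 0, -33/4]
R5 ← R5 − (1/4)·R3: [0, 0, 0, -55/4]
R5 ← R5 − (5/3)·R4: [0, 0, 0, 0]
4 nonzero rows, so rank(M) = 4.
M has 4 columns; by rank–nullity, nullity = 4 − 4 = 0.

0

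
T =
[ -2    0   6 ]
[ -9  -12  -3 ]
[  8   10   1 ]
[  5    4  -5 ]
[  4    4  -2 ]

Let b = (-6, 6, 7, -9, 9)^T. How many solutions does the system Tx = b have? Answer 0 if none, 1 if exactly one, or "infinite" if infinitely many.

0

Row reduce the augmented matrix [T | b].
R2 ← R2 − (9/2)·R1: [0, -12, -30, 33]
R3 ← R3 + (4)·R1: [0, 10, 25, -17]
R4 ← R4 + (5/2)·R1: [0, 4, 10, -24]
R5 ← R5 + (2)·R1: [0, 4, 10, -3]
R3 ← R3 + (5/6)·R2: [0, 0, 0, 21/2]
R4 ← R4 + (1/3)·R2: [0, 0, 0, -13]
R5 ← R5 + (1/3)·R2: [0, 0, 0, 8]
R4 ← R4 + (26/21)·R3: [0, 0, 0, 0]
R5 ← R5 − (16/21)·R3: [0, 0, 0, 0]
The echelon form has 3 nonzero rows; the last pivot sits in the augmented column, so rank(T) = 2 but rank([T|b]) = 3.
Since the ranks differ, the system is inconsistent.
It has no solutions.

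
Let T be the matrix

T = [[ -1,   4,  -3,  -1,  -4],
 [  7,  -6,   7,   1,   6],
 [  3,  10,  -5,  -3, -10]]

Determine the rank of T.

2

Row reduce to echelon form.
R2 ← R2 + (7)·R1: [0, 22, -14, -6, -22]
R3 ← R3 + (3)·R1: [0, 22, -14, -6, -22]
R3 ← R3 − R2: [0, 0, 0, 0, 0]
Echelon form has 2 nonzero rows, so rank(T) = 2.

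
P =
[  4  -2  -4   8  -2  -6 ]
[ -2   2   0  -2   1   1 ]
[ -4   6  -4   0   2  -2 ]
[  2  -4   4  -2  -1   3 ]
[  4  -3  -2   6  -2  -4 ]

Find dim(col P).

2

Row reduce to echelon form.
R2 ← R2 + (1/2)·R1: [0, 1, -2, 2, 0, -2]
R3 ← R3 + R1: [0, 4, -8, 8, 0, -8]
R4 ← R4 − (1/2)·R1: [0, -3, 6, -6, 0, 6]
R5 ← R5 − R1: [0, -1, 2, -2, 0, 2]
R3 ← R3 − (4)·R2: [0, 0, 0, 0, 0, 0]
R4 ← R4 + (3)·R2: [0, 0, 0, 0, 0, 0]
R5 ← R5 + R2: [0, 0, 0, 0, 0, 0]
Echelon form has 2 nonzero rows, so rank(P) = 2.
The column space has dimension equal to the rank: 2.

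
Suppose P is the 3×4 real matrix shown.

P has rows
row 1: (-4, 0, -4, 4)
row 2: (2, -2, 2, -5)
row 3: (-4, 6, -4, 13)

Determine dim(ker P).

2

Row reduce to echelon form.
R2 ← R2 + (1/2)·R1: [0, -2, 0, -3]
R3 ← R3 − R1: [0, 6, 0, 9]
R3 ← R3 + (3)·R2: [0, 0, 0, 0]
2 nonzero rows, so rank(P) = 2.
P has 4 columns; by rank–nullity, nullity = 4 − 2 = 2.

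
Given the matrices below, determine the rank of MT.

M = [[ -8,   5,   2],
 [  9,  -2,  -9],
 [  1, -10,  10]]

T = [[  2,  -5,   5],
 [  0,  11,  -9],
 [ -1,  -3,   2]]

First compute MT:
[[-18,  89, -81],
 [ 27, -40,  45],
 [ -8, -145, 115]]
Now row reduce the product.
R2 ← R2 + (3/2)·R1: [0, 187/2, -153/2]
R3 ← R3 − (4/9)·R1: [0, -1661/9, 151]
R3 ← R3 + (302/153)·R2: [0, 0, 0]
2 nonzero rows, so rank(MT) = 2.

2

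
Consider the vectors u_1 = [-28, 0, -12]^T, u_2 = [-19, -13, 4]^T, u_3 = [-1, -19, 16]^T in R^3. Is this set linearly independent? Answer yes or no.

yes

Form the matrix with these vectors as rows and row reduce.
R2 ← R2 − (19/28)·R1: [0, -13, 85/7]
R3 ← R3 − (1/28)·R1: [0, -19, 115/7]
R3 ← R3 − (19/13)·R2: [0, 0, -120/91]
3 nonzero rows, so the 3 vectors span a space of dimension 3.
Since 3 = 3, the vectors are linearly independent.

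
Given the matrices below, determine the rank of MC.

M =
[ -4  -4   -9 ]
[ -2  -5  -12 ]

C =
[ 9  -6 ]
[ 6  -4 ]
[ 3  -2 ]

1

First compute MC:
[[-87,  58],
 [-84,  56]]
Now row reduce the product.
R2 ← R2 − (28/29)·R1: [0, 0]
1 nonzero row, so rank(MC) = 1.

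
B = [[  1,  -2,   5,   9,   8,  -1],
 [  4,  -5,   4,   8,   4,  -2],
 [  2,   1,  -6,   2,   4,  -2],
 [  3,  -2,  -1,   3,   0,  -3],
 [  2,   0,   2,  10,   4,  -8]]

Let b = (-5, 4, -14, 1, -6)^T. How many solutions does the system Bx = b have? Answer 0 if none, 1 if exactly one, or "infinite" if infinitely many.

infinite

Row reduce the augmented matrix [B | b].
R2 ← R2 − (4)·R1: [0, 3, -16, -28, -28, 2, 24]
R3 ← R3 − (2)·R1: [0, 5, -16, -16, -12, 0, -4]
R4 ← R4 − (3)·R1: [0, 4, -16, -24, -24, 0, 16]
R5 ← R5 − (2)·R1: [0, 4, -8, -8, -12, -6, 4]
R3 ← R3 − (5/3)·R2: [0, 0, 32/3, 92/3, 104/3, -10/3, -44]
R4 ← R4 − (4/3)·R2: [0, 0, 16/3, 40/3, 40/3, -8/3, -16]
R5 ← R5 − (4/3)·R2: [0, 0, 40/3, 88/3, 76/3, -26/3, -28]
R4 ← R4 − (1/2)·R3: [0, 0, 0, -2, -4, -1, 6]
R5 ← R5 − (5/4)·R3: [0, 0, 0, -9, -18, -9/2, 27]
R5 ← R5 − (9/2)·R4: [0, 0, 0, 0, 0, 0, 0]
The echelon form has 4 nonzero rows, and every pivot lies in the first 6 columns, so rank(B) = rank([B|b]) = 4.
The system is consistent.
rank = 4 < 6 unknowns, so there are infinitely many solutions.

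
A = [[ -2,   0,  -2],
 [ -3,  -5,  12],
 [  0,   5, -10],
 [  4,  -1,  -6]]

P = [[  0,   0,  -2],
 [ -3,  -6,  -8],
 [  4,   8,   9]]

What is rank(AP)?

First compute AP:
[[ -8, -16, -14],
 [ 63, 126, 154],
 [-55, -110, -130],
 [-21, -42, -54]]
Now row reduce the product.
R2 ← R2 + (63/8)·R1: [0, 0, 175/4]
R3 ← R3 − (55/8)·R1: [0, 0, -135/4]
R4 ← R4 − (21/8)·R1: [0, 0, -69/4]
R3 ← R3 + (27/35)·R2: [0, 0, 0]
R4 ← R4 + (69/175)·R2: [0, 0, 0]
2 nonzero rows, so rank(AP) = 2.

2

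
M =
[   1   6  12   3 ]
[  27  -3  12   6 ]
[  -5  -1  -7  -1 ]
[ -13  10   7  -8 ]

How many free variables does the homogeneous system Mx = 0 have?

Row reduce to echelon form.
R2 ← R2 − (27)·R1: [0, -165, -312, -75]
R3 ← R3 + (5)·R1: [0, 29, 53, 14]
R4 ← R4 + (13)·R1: [0, 88, 163, 31]
R3 ← R3 + (29/165)·R2: [0, 0, -101/55, 9/11]
R4 ← R4 + (8/15)·R2: [0, 0, -17/5, -9]
R4 ← R4 − (187/101)·R3: [0, 0, 0, -1062/101]
4 nonzero rows, so rank(M) = 4.
M has 4 columns; by rank–nullity, nullity = 4 − 4 = 0.

0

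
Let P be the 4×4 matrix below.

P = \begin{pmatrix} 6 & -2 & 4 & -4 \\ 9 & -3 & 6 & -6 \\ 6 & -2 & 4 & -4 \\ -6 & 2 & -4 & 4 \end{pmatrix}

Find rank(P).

Row reduce to echelon form.
R2 ← R2 − (3/2)·R1: [0, 0, 0, 0]
R3 ← R3 − R1: [0, 0, 0, 0]
R4 ← R4 + R1: [0, 0, 0, 0]
Echelon form has 1 nonzero row, so rank(P) = 1.

1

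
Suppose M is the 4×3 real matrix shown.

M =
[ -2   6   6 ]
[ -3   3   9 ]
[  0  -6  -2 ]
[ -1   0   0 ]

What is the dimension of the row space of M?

Row reduce to echelon form.
R2 ← R2 − (3/2)·R1: [0, -6, 0]
R4 ← R4 − (1/2)·R1: [0, -3, -3]
R3 ← R3 − R2: [0, 0, -2]
R4 ← R4 − (1/2)·R2: [0, 0, -3]
R4 ← R4 − (3/2)·R3: [0, 0, 0]
Echelon form has 3 nonzero rows, so rank(M) = 3.
The row space has dimension equal to the rank: 3.

3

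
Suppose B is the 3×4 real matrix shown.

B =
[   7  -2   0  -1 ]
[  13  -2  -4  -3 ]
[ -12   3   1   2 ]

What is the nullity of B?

2

Row reduce to echelon form.
R2 ← R2 − (13/7)·R1: [0, 12/7, -4, -8/7]
R3 ← R3 + (12/7)·R1: [0, -3/7, 1, 2/7]
R3 ← R3 + (1/4)·R2: [0, 0, 0, 0]
2 nonzero rows, so rank(B) = 2.
B has 4 columns; by rank–nullity, nullity = 4 − 2 = 2.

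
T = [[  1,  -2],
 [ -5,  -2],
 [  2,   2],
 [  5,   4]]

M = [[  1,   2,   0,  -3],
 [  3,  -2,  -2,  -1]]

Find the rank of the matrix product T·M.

2

First compute TM:
[[ -5,   6,   4,  -1],
 [-11,  -6,   4,  17],
 [  8,   0,  -4,  -8],
 [ 17,   2,  -8, -19]]
Now row reduce the product.
R2 ← R2 − (11/5)·R1: [0, -96/5, -24/5, 96/5]
R3 ← R3 + (8/5)·R1: [0, 48/5, 12/5, -48/5]
R4 ← R4 + (17/5)·R1: [0, 112/5, 28/5, -112/5]
R3 ← R3 + (1/2)·R2: [0, 0, 0, 0]
R4 ← R4 + (7/6)·R2: [0, 0, 0, 0]
2 nonzero rows, so rank(TM) = 2.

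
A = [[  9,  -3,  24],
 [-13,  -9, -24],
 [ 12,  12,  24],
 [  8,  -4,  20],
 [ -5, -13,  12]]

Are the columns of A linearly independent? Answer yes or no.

yes

Row reduce A to echelon form.
R2 ← R2 + (13/9)·R1: [0, -40/3, 32/3]
R3 ← R3 − (4/3)·R1: [0, 16, -8]
R4 ← R4 − (8/9)·R1: [0, -4/3, -4/3]
R5 ← R5 + (5/9)·R1: [0, -44/3, 76/3]
R3 ← R3 + (6/5)·R2: [0, 0, 24/5]
R4 ← R4 − (1/10)·R2: [0, 0, -12/5]
R5 ← R5 − (11/10)·R2: [0, 0, 68/5]
R4 ← R4 + (1/2)·R3: [0, 0, 0]
R5 ← R5 − (17/6)·R3: [0, 0, 0]
3 pivots among 3 columns.
Every column is a pivot column, so the columns are linearly independent.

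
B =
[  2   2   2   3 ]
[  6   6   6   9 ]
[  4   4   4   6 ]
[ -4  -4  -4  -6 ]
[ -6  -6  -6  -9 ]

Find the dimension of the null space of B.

3

Row reduce to echelon form.
R2 ← R2 − (3)·R1: [0, 0, 0, 0]
R3 ← R3 − (2)·R1: [0, 0, 0, 0]
R4 ← R4 + (2)·R1: [0, 0, 0, 0]
R5 ← R5 + (3)·R1: [0, 0, 0, 0]
1 nonzero row, so rank(B) = 1.
B has 4 columns; by rank–nullity, nullity = 4 − 1 = 3.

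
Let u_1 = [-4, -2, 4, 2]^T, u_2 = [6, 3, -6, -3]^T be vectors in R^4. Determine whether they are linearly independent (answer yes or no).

no

Form the matrix with these vectors as rows and row reduce.
R2 ← R2 + (3/2)·R1: [0, 0, 0, 0]
1 nonzero row, so the 2 vectors span a space of dimension 1.
Since 1 < 2, the vectors are linearly dependent.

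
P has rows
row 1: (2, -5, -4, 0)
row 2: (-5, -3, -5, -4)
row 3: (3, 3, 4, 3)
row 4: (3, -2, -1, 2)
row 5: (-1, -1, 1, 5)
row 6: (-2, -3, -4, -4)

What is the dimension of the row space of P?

4

Row reduce to echelon form.
R2 ← R2 + (5/2)·R1: [0, -31/2, -15, -4]
R3 ← R3 − (3/2)·R1: [0, 21/2, 10, 3]
R4 ← R4 − (3/2)·R1: [0, 11/2, 5, 2]
R5 ← R5 + (1/2)·R1: [0, -7/2, -1, 5]
R6 ← R6 + R1: [0, -8, -8, -4]
R3 ← R3 + (21/31)·R2: [0, 0, -5/31, 9/31]
R4 ← R4 + (11/31)·R2: [0, 0, -10/31, 18/31]
R5 ← R5 − (7/31)·R2: [0, 0, 74/31, 183/31]
R6 ← R6 − (16/31)·R2: [0, 0, -8/31, -60/31]
R4 ← R4 − (2)·R3: [0, 0, 0, 0]
R5 ← R5 + (74/5)·R3: [0, 0, 0, 51/5]
R6 ← R6 − (8/5)·R3: [0, 0, 0, -12/5]
Swap R4 ↔ R5
R6 ← R6 + (4/17)·R4: [0, 0, 0, 0]
Echelon form has 4 nonzero rows, so rank(P) = 4.
The row space has dimension equal to the rank: 4.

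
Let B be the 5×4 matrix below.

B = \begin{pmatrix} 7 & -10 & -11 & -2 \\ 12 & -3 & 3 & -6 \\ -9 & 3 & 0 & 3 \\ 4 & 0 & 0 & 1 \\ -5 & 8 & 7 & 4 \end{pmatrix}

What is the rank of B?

3

Row reduce to echelon form.
R2 ← R2 − (12/7)·R1: [0, 99/7, 153/7, -18/7]
R3 ← R3 + (9/7)·R1: [0, -69/7, -99/7, 3/7]
R4 ← R4 − (4/7)·R1: [0, 40/7, 44/7, 15/7]
R5 ← R5 + (5/7)·R1: [0, 6/7, -6/7, 18/7]
R3 ← R3 + (23/33)·R2: [0, 0, 12/11, -15/11]
R4 ← R4 − (40/99)·R2: [0, 0, -28/11, 35/11]
R5 ← R5 − (2/33)·R2: [0, 0, -24/11, 30/11]
R4 ← R4 + (7/3)·R3: [0, 0, 0, 0]
R5 ← R5 + (2)·R3: [0, 0, 0, 0]
Echelon form has 3 nonzero rows, so rank(B) = 3.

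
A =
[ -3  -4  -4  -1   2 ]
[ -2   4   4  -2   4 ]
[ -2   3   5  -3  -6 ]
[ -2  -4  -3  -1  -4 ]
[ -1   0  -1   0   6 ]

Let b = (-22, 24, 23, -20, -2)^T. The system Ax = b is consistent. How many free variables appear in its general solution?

2

Row reduce the augmented matrix [A | b].
R2 ← R2 − (2/3)·R1: [0, 20/3, 20/3, -4/3, 8/3, 116/3]
R3 ← R3 − (2/3)·R1: [0, 17/3, 23/3, -7/3, -22/3, 113/3]
R4 ← R4 − (2/3)·R1: [0, -4/3, -1/3, -1/3, -16/3, -16/3]
R5 ← R5 − (1/3)·R1: [0, 4/3, 1/3, 1/3, 16/3, 16/3]
R3 ← R3 − (17/20)·R2: [0, 0, 2, -6/5, -48/5, 24/5]
R4 ← R4 + (1/5)·R2: [0, 0, 1, -3/5, -24/5, 12/5]
R5 ← R5 − (1/5)·R2: [0, 0, -1, 3/5, 24/5, -12/5]
R4 ← R4 − (1/2)·R3: [0, 0, 0, 0, 0, 0]
R5 ← R5 + (1/2)·R3: [0, 0, 0, 0, 0, 0]
The echelon form has 3 nonzero rows, and every pivot lies in the first 5 columns, so rank(A) = rank([A|b]) = 3.
The system is consistent.
Free variables = (unknowns) − (rank) = 5 − 3 = 2.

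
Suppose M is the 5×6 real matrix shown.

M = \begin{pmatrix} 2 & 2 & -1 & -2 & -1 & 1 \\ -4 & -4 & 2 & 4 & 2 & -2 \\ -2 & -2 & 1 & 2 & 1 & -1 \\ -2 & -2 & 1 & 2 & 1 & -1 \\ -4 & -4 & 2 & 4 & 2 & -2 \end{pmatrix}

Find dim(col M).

Row reduce to echelon form.
R2 ← R2 + (2)·R1: [0, 0, 0, 0, 0, 0]
R3 ← R3 + R1: [0, 0, 0, 0, 0, 0]
R4 ← R4 + R1: [0, 0, 0, 0, 0, 0]
R5 ← R5 + (2)·R1: [0, 0, 0, 0, 0, 0]
Echelon form has 1 nonzero row, so rank(M) = 1.
The column space has dimension equal to the rank: 1.

1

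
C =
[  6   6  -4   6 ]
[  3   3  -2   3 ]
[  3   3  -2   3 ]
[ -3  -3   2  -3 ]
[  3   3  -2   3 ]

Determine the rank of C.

1

Row reduce to echelon form.
R2 ← R2 − (1/2)·R1: [0, 0, 0, 0]
R3 ← R3 − (1/2)·R1: [0, 0, 0, 0]
R4 ← R4 + (1/2)·R1: [0, 0, 0, 0]
R5 ← R5 − (1/2)·R1: [0, 0, 0, 0]
Echelon form has 1 nonzero row, so rank(C) = 1.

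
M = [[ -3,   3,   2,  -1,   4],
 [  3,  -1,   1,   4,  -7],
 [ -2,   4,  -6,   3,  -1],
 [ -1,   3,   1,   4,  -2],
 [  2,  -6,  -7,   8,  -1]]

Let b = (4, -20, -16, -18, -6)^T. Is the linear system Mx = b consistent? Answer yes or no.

Row reduce the augmented matrix [M | b].
R2 ← R2 + R1: [0, 2, 3, 3, -3, -16]
R3 ← R3 − (2/3)·R1: [0, 2, -22/3, 11/3, -11/3, -56/3]
R4 ← R4 − (1/3)·R1: [0, 2, 1/3, 13/3, -10/3, -58/3]
R5 ← R5 + (2/3)·R1: [0, -4, -17/3, 22/3, 5/3, -10/3]
R3 ← R3 − R2: [0, 0, -31/3, 2/3, -2/3, -8/3]
R4 ← R4 − R2: [0, 0, -8/3, 4/3, -1/3, -10/3]
R5 ← R5 + (2)·R2: [0, 0, 1/3, 40/3, -13/3, -106/3]
R4 ← R4 − (8/31)·R3: [0, 0, 0, 36/31, -5/31, -82/31]
R5 ← R5 + (1/31)·R3: [0, 0, 0, 414/31, -135/31, -1098/31]
R5 ← R5 − (23/2)·R4: [0, 0, 0, 0, -5/2, -5]
The echelon form has 5 nonzero rows, and every pivot lies in the first 5 columns, so rank(M) = rank([M|b]) = 5.
The system is consistent.

yes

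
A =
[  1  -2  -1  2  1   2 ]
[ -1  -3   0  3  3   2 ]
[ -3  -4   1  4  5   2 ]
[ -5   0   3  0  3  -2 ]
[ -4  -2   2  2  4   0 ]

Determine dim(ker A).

4

Row reduce to echelon form.
R2 ← R2 + R1: [0, -5, -1, 5, 4, 4]
R3 ← R3 + (3)·R1: [0, -10, -2, 10, 8, 8]
R4 ← R4 + (5)·R1: [0, -10, -2, 10, 8, 8]
R5 ← R5 + (4)·R1: [0, -10, -2, 10, 8, 8]
R3 ← R3 − (2)·R2: [0, 0, 0, 0, 0, 0]
R4 ← R4 − (2)·R2: [0, 0, 0, 0, 0, 0]
R5 ← R5 − (2)·R2: [0, 0, 0, 0, 0, 0]
2 nonzero rows, so rank(A) = 2.
A has 6 columns; by rank–nullity, nullity = 6 − 2 = 4.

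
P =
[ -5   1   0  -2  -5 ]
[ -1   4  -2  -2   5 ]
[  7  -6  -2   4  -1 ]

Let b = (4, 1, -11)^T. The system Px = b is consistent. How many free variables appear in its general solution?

2

Row reduce the augmented matrix [P | b].
R2 ← R2 − (1/5)·R1: [0, 19/5, -2, -8/5, 6, 1/5]
R3 ← R3 + (7/5)·R1: [0, -23/5, -2, 6/5, -8, -27/5]
R3 ← R3 + (23/19)·R2: [0, 0, -84/19, -14/19, -14/19, -98/19]
The echelon form has 3 nonzero rows, and every pivot lies in the first 5 columns, so rank(P) = rank([P|b]) = 3.
The system is consistent.
Free variables = (unknowns) − (rank) = 5 − 3 = 2.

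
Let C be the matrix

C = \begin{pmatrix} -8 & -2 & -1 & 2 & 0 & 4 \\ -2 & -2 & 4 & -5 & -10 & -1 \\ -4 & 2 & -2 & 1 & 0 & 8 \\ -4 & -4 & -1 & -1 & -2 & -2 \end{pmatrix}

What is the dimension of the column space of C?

4

Row reduce to echelon form.
R2 ← R2 − (1/4)·R1: [0, -3/2, 17/4, -11/2, -10, -2]
R3 ← R3 − (1/2)·R1: [0, 3, -3/2, 0, 0, 6]
R4 ← R4 − (1/2)·R1: [0, -3, -1/2, -2, -2, -4]
R3 ← R3 + (2)·R2: [0, 0, 7, -11, -20, 2]
R4 ← R4 − (2)·R2: [0, 0, -9, 9, 18, 0]
R4 ← R4 + (9/7)·R3: [0, 0, 0, -36/7, -54/7, 18/7]
Echelon form has 4 nonzero rows, so rank(C) = 4.
The column space has dimension equal to the rank: 4.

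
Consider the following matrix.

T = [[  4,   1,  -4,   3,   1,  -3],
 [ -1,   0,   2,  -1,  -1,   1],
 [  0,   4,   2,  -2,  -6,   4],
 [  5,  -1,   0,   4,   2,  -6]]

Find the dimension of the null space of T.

3

Row reduce to echelon form.
R2 ← R2 + (1/4)·R1: [0, 1/4, 1, -1/4, -3/4, 1/4]
R4 ← R4 − (5/4)·R1: [0, -9/4, 5, 1/4, 3/4, -9/4]
R3 ← R3 − (16)·R2: [0, 0, -14, 2, 6, 0]
R4 ← R4 + (9)·R2: [0, 0, 14, -2, -6, 0]
R4 ← R4 + R3: [0, 0, 0, 0, 0, 0]
3 nonzero rows, so rank(T) = 3.
T has 6 columns; by rank–nullity, nullity = 6 − 3 = 3.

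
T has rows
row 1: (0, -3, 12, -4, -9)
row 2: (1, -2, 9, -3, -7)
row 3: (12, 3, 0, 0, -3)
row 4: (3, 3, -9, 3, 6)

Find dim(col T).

2

Row reduce to echelon form.
Swap R1 ↔ R2
R3 ← R3 − (12)·R1: [0, 27, -108, 36, 81]
R4 ← R4 − (3)·R1: [0, 9, -36, 12, 27]
R3 ← R3 + (9)·R2: [0, 0, 0, 0, 0]
R4 ← R4 + (3)·R2: [0, 0, 0, 0, 0]
Echelon form has 2 nonzero rows, so rank(T) = 2.
The column space has dimension equal to the rank: 2.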